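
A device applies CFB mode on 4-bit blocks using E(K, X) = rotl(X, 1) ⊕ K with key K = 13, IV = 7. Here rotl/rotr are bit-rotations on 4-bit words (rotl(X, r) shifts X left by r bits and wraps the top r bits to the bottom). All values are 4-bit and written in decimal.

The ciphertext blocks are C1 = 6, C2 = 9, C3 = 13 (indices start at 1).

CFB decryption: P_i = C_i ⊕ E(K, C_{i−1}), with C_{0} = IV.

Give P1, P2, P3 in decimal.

P1 = 5, P2 = 8, P3 = 3

P1: E(K, 7) = 3; 6 ⊕ 3 = 5.
P2: E(K, 6) = 1; 9 ⊕ 1 = 8.
P3: E(K, 9) = 14; 13 ⊕ 14 = 3.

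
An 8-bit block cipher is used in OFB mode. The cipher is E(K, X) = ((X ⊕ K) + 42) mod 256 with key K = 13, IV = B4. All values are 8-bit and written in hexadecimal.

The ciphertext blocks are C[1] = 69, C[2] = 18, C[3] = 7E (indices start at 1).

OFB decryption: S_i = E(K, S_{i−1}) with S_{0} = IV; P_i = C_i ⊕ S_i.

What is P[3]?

P[1]: S = E(K, B4) = E9; 69 ⊕ E9 = 80.
P[2]: S = E(K, E9) = 3C; 18 ⊕ 3C = 24.
P[3]: S = E(K, 3C) = 71; 7E ⊕ 71 = 0F.

P[3] = 0F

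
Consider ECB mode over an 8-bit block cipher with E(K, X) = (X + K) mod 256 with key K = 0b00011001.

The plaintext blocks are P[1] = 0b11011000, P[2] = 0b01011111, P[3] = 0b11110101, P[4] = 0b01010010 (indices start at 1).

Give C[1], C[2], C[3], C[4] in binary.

ECB encryption: C_i = E(K, P_i).
C[1]: E(K, 0b11011000) = 0b11110001.
C[2]: E(K, 0b01011111) = 0b01111000.
C[3]: E(K, 0b11110101) = 0b00001110.
C[4]: E(K, 0b01010010) = 0b01101011.

C[1] = 0b11110001, C[2] = 0b01111000, C[3] = 0b00001110, C[4] = 0b01101011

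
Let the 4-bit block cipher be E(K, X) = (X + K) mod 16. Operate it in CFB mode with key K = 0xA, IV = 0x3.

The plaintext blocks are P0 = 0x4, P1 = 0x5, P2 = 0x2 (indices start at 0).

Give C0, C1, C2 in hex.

CFB encryption: C_i = P_i ⊕ E(K, C_{i−1}), with C_{−1} = IV.
C0: E(K, 0x3) = 0xD; 0x4 ⊕ 0xD = 0x9.
C1: E(K, 0x9) = 0x3; 0x5 ⊕ 0x3 = 0x6.
C2: E(K, 0x6) = 0x0; 0x2 ⊕ 0x0 = 0x2.

C0 = 0x9, C1 = 0x6, C2 = 0x2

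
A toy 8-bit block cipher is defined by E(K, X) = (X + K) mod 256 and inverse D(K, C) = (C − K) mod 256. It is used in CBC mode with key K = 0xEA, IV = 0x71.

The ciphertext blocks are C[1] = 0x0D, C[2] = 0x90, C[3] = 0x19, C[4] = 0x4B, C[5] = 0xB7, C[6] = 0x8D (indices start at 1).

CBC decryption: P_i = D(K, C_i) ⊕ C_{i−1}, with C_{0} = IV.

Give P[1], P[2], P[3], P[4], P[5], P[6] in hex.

P[1]: D(K, 0x0D) = 0x23; 0x23 ⊕ 0x71 = 0x52.
P[2]: D(K, 0x90) = 0xA6; 0xA6 ⊕ 0x0D = 0xAB.
P[3]: D(K, 0x19) = 0x2F; 0x2F ⊕ 0x90 = 0xBF.
P[4]: D(K, 0x4B) = 0x61; 0x61 ⊕ 0x19 = 0x78.
P[5]: D(K, 0xB7) = 0xCD; 0xCD ⊕ 0x4B = 0x86.
P[6]: D(K, 0x8D) = 0xA3; 0xA3 ⊕ 0xB7 = 0x14.

P[1] = 0x52, P[2] = 0xAB, P[3] = 0xBF, P[4] = 0x78, P[5] = 0x86, P[6] = 0x14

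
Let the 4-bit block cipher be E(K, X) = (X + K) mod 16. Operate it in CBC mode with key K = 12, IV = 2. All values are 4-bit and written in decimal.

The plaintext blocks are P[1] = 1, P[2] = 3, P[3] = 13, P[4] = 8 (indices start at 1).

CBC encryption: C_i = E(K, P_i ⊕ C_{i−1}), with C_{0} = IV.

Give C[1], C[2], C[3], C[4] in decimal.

C[1]: P[1] ⊕ 2 = 3; E(K, 3) = 15.
C[2]: P[2] ⊕ 15 = 12; E(K, 12) = 8.
C[3]: P[3] ⊕ 8 = 5; E(K, 5) = 1.
C[4]: P[4] ⊕ 1 = 9; E(K, 9) = 5.

C[1] = 15, C[2] = 8, C[3] = 1, C[4] = 5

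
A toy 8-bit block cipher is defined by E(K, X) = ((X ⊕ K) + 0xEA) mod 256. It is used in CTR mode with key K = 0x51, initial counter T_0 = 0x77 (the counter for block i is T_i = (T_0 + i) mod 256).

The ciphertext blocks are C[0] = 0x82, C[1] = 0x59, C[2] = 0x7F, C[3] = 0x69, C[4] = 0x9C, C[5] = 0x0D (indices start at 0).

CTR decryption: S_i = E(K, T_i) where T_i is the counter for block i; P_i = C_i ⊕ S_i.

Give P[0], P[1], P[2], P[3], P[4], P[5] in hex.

P[0] = 0x92, P[1] = 0x4A, P[2] = 0x6D, P[3] = 0x7C, P[4] = 0x88, P[5] = 0x1A

P[0]: T = 0x77, S = E(K, T) = 0x10; 0x82 ⊕ 0x10 = 0x92.
P[1]: T = 0x78, S = E(K, T) = 0x13; 0x59 ⊕ 0x13 = 0x4A.
P[2]: T = 0x79, S = E(K, T) = 0x12; 0x7F ⊕ 0x12 = 0x6D.
P[3]: T = 0x7A, S = E(K, T) = 0x15; 0x69 ⊕ 0x15 = 0x7C.
P[4]: T = 0x7B, S = E(K, T) = 0x14; 0x9C ⊕ 0x14 = 0x88.
P[5]: T = 0x7C, S = E(K, T) = 0x17; 0x0D ⊕ 0x17 = 0x1A.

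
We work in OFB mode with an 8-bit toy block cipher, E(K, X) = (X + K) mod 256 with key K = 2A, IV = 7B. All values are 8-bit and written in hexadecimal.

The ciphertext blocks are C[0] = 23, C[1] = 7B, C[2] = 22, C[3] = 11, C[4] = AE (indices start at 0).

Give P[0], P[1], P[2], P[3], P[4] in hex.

OFB decryption: S_i = E(K, S_{i−1}) with S_{−1} = IV; P_i = C_i ⊕ S_i.
P[0]: S = E(K, 7B) = A5; 23 ⊕ A5 = 86.
P[1]: S = E(K, A5) = CF; 7B ⊕ CF = B4.
P[2]: S = E(K, CF) = F9; 22 ⊕ F9 = DB.
P[3]: S = E(K, F9) = 23; 11 ⊕ 23 = 32.
P[4]: S = E(K, 23) = 4D; AE ⊕ 4D = E3.

P[0] = 86, P[1] = B4, P[2] = DB, P[3] = 32, P[4] = E3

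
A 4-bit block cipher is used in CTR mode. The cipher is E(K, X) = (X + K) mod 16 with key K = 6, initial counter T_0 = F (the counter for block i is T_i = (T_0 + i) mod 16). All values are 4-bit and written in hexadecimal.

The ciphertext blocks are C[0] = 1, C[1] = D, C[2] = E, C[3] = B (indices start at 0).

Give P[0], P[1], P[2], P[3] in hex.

CTR decryption: S_i = E(K, T_i) where T_i is the counter for block i; P_i = C_i ⊕ S_i.
P[0]: T = F, S = E(K, T) = 5; 1 ⊕ 5 = 4.
P[1]: T = 0, S = E(K, T) = 6; D ⊕ 6 = B.
P[2]: T = 1, S = E(K, T) = 7; E ⊕ 7 = 9.
P[3]: T = 2, S = E(K, T) = 8; B ⊕ 8 = 3.

P[0] = 4, P[1] = B, P[2] = 9, P[3] = 3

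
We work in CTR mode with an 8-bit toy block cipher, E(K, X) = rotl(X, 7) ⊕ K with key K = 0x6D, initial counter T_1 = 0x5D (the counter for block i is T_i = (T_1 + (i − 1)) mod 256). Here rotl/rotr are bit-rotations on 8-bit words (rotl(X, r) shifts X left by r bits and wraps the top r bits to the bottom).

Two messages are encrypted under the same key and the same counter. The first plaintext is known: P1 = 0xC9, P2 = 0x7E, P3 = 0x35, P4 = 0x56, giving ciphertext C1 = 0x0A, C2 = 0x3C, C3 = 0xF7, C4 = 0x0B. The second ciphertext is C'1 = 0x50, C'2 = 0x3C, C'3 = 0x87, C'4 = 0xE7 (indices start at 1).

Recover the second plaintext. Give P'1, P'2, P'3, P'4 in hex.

P'1 = 0x93, P'2 = 0x7E, P'3 = 0x45, P'4 = 0xBA

In CTR with a reused counter, both messages share the same keystream S_i, so C_i ⊕ C'_i = P_i ⊕ P'_i and thus P'_i = P_i ⊕ C_i ⊕ C'_i.
P'1: 0xC9 ⊕ 0x0A ⊕ 0x50 = 0x93.
P'2: 0x7E ⊕ 0x3C ⊕ 0x3C = 0x7E.
P'3: 0x35 ⊕ 0xF7 ⊕ 0x87 = 0x45.
P'4: 0x56 ⊕ 0x0B ⊕ 0xE7 = 0xBA.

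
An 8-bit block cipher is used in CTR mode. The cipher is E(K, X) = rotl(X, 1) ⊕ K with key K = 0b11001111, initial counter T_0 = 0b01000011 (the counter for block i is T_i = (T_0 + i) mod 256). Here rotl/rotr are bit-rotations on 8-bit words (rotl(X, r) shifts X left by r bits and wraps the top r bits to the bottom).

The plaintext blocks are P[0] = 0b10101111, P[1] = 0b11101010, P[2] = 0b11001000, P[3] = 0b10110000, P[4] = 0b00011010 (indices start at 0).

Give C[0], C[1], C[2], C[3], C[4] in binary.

C[0] = 0b11100110, C[1] = 0b10101101, C[2] = 0b10001101, C[3] = 0b11110011, C[4] = 0b01011011

CTR encryption: S_i = E(K, T_i) where T_i is the counter for block i; C_i = P_i ⊕ S_i.
C[0]: T = 0b01000011, S = E(K, T) = 0b01001001; 0b10101111 ⊕ 0b01001001 = 0b11100110.
C[1]: T = 0b01000100, S = E(K, T) = 0b01000111; 0b11101010 ⊕ 0b01000111 = 0b10101101.
C[2]: T = 0b01000101, S = E(K, T) = 0b01000101; 0b11001000 ⊕ 0b01000101 = 0b10001101.
C[3]: T = 0b01000110, S = E(K, T) = 0b01000011; 0b10110000 ⊕ 0b01000011 = 0b11110011.
C[4]: T = 0b01000111, S = E(K, T) = 0b01000001; 0b00011010 ⊕ 0b01000001 = 0b01011011.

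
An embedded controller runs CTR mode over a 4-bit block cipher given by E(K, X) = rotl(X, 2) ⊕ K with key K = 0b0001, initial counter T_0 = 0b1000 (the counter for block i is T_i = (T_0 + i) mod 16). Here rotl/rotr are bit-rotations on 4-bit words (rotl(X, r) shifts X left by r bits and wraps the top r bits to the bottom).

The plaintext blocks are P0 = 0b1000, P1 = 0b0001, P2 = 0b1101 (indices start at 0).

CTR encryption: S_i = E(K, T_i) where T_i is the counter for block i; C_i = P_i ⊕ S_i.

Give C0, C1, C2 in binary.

C0: T = 0b1000, S = E(K, T) = 0b0011; 0b1000 ⊕ 0b0011 = 0b1011.
C1: T = 0b1001, S = E(K, T) = 0b0111; 0b0001 ⊕ 0b0111 = 0b0110.
C2: T = 0b1010, S = E(K, T) = 0b1011; 0b1101 ⊕ 0b1011 = 0b0110.

C0 = 0b1011, C1 = 0b0110, C2 = 0b0110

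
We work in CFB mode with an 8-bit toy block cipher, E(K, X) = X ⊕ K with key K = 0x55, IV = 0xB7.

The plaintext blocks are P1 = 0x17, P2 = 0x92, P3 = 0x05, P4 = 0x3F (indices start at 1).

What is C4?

C4 = 0x08

CFB encryption: C_i = P_i ⊕ E(K, C_{i−1}), with C_{0} = IV.
C1: E(K, 0xB7) = 0xE2; 0x17 ⊕ 0xE2 = 0xF5.
C2: E(K, 0xF5) = 0xA0; 0x92 ⊕ 0xA0 = 0x32.
C3: E(K, 0x32) = 0x67; 0x05 ⊕ 0x67 = 0x62.
C4: E(K, 0x62) = 0x37; 0x3F ⊕ 0x37 = 0x08.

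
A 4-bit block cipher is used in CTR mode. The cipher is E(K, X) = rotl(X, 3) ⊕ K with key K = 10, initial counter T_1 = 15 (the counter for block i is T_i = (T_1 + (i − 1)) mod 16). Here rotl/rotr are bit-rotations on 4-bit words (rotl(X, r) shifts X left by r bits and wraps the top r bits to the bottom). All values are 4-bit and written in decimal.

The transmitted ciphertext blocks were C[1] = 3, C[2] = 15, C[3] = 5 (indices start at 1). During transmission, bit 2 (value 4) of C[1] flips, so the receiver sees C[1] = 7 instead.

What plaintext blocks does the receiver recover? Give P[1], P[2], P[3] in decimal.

P[1] = 2, P[2] = 5, P[3] = 7

CTR decryption: S_i = E(K, T_i) where T_i is the counter for block i; P_i = C_i ⊕ S_i.
Only C[1] changed, to 7. In CTR, a change in C_i flips the same bit in P_i only; the keystream is unaffected. Decrypting the received ciphertext:
P[1]: T = 15, S = E(K, T) = 5; 7 ⊕ 5 = 2.
P[2]: T = 0, S = E(K, T) = 10; 15 ⊕ 10 = 5.
P[3]: T = 1, S = E(K, T) = 2; 5 ⊕ 2 = 7.
Blocks that differ from the original plaintext: P[1].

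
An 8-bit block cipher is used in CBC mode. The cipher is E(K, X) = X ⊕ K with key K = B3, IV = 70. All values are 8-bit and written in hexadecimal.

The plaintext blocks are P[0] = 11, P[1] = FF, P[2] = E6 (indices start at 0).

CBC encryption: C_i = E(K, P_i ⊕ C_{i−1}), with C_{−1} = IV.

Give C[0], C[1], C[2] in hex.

C[0] = D2, C[1] = 9E, C[2] = CB

C[0]: P[0] ⊕ 70 = 61; E(K, 61) = D2.
C[1]: P[1] ⊕ D2 = 2D; E(K, 2D) = 9E.
C[2]: P[2] ⊕ 9E = 78; E(K, 78) = CB.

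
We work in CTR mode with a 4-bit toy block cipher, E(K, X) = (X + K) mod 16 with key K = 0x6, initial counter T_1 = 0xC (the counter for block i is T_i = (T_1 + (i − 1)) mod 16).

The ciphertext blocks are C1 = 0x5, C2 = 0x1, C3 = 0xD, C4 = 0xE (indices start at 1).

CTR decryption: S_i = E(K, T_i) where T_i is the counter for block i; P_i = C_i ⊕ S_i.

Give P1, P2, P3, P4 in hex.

P1: T = 0xC, S = E(K, T) = 0x2; 0x5 ⊕ 0x2 = 0x7.
P2: T = 0xD, S = E(K, T) = 0x3; 0x1 ⊕ 0x3 = 0x2.
P3: T = 0xE, S = E(K, T) = 0x4; 0xD ⊕ 0x4 = 0x9.
P4: T = 0xF, S = E(K, T) = 0x5; 0xE ⊕ 0x5 = 0xB.

P1 = 0x7, P2 = 0x2, P3 = 0x9, P4 = 0xB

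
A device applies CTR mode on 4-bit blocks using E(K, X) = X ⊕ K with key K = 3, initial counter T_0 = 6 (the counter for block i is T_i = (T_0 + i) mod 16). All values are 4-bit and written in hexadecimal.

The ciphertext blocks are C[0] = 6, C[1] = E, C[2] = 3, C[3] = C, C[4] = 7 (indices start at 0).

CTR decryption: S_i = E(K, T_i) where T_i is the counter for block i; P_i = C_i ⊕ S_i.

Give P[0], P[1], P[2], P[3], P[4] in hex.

P[0] = 3, P[1] = A, P[2] = 8, P[3] = 6, P[4] = E

P[0]: T = 6, S = E(K, T) = 5; 6 ⊕ 5 = 3.
P[1]: T = 7, S = E(K, T) = 4; E ⊕ 4 = A.
P[2]: T = 8, S = E(K, T) = B; 3 ⊕ B = 8.
P[3]: T = 9, S = E(K, T) = A; C ⊕ A = 6.
P[4]: T = A, S = E(K, T) = 9; 7 ⊕ 9 = E.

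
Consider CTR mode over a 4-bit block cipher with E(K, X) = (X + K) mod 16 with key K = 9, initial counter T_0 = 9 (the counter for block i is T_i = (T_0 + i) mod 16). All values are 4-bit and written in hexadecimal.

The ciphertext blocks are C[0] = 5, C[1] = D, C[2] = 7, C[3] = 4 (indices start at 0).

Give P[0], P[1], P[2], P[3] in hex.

CTR decryption: S_i = E(K, T_i) where T_i is the counter for block i; P_i = C_i ⊕ S_i.
P[0]: T = 9, S = E(K, T) = 2; 5 ⊕ 2 = 7.
P[1]: T = A, S = E(K, T) = 3; D ⊕ 3 = E.
P[2]: T = B, S = E(K, T) = 4; 7 ⊕ 4 = 3.
P[3]: T = C, S = E(K, T) = 5; 4 ⊕ 5 = 1.

P[0] = 7, P[1] = E, P[2] = 3, P[3] = 1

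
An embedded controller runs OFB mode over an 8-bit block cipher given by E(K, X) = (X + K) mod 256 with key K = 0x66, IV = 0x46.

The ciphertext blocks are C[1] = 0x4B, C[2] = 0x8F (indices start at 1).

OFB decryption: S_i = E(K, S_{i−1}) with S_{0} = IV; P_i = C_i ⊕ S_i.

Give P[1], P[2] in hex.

P[1]: S = E(K, 0x46) = 0xAC; 0x4B ⊕ 0xAC = 0xE7.
P[2]: S = E(K, 0xAC) = 0x12; 0x8F ⊕ 0x12 = 0x9D.

P[1] = 0xE7, P[2] = 0x9D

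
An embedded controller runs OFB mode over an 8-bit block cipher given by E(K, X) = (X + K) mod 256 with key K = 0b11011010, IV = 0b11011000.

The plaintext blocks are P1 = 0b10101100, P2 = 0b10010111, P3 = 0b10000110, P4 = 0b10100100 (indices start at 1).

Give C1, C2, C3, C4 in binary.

C1 = 0b00011110, C2 = 0b00011011, C3 = 0b11100000, C4 = 0b11100100

OFB encryption: S_i = E(K, S_{i−1}) with S_{0} = IV; C_i = P_i ⊕ S_i.
C1: S = E(K, 0b11011000) = 0b10110010; 0b10101100 ⊕ 0b10110010 = 0b00011110.
C2: S = E(K, 0b10110010) = 0b10001100; 0b10010111 ⊕ 0b10001100 = 0b00011011.
C3: S = E(K, 0b10001100) = 0b01100110; 0b10000110 ⊕ 0b01100110 = 0b11100000.
C4: S = E(K, 0b01100110) = 0b01000000; 0b10100100 ⊕ 0b01000000 = 0b11100100.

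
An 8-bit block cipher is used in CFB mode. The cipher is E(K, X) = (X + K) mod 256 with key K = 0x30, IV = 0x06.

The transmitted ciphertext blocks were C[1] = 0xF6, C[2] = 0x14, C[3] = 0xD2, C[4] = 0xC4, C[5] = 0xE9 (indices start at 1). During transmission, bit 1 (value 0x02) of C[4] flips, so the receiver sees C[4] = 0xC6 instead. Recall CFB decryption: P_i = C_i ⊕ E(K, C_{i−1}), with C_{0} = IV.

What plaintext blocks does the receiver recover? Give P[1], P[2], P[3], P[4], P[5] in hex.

P[1] = 0xC0, P[2] = 0x32, P[3] = 0x96, P[4] = 0xC4, P[5] = 0x1F

Only C[4] changed, to 0xC6. In CFB, a change in C_i flips the same bit in P_i and garbles P_{i+1}. Decrypting the received ciphertext:
P[1]: E(K, 0x06) = 0x36; 0xF6 ⊕ 0x36 = 0xC0.
P[2]: E(K, 0xF6) = 0x26; 0x14 ⊕ 0x26 = 0x32.
P[3]: E(K, 0x14) = 0x44; 0xD2 ⊕ 0x44 = 0x96.
P[4]: E(K, 0xD2) = 0x02; 0xC6 ⊕ 0x02 = 0xC4.
P[5]: E(K, 0xC6) = 0xF6; 0xE9 ⊕ 0xF6 = 0x1F.
Blocks that differ from the original plaintext: P[4], P[5].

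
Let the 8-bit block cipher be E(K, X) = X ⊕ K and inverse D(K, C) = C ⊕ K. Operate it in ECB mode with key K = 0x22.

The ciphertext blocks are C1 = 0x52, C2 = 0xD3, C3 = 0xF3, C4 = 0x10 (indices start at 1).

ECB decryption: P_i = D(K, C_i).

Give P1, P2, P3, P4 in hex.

P1 = 0x70, P2 = 0xF1, P3 = 0xD1, P4 = 0x32

P1: D(K, 0x52) = 0x70.
P2: D(K, 0xD3) = 0xF1.
P3: D(K, 0xF3) = 0xD1.
P4: D(K, 0x10) = 0x32.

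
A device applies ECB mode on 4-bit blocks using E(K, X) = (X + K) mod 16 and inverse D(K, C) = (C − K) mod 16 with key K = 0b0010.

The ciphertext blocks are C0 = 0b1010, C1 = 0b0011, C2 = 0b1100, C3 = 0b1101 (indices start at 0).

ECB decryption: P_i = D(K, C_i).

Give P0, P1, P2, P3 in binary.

P0: D(K, 0b1010) = 0b1000.
P1: D(K, 0b0011) = 0b0001.
P2: D(K, 0b1100) = 0b1010.
P3: D(K, 0b1101) = 0b1011.

P0 = 0b1000, P1 = 0b0001, P2 = 0b1010, P3 = 0b1011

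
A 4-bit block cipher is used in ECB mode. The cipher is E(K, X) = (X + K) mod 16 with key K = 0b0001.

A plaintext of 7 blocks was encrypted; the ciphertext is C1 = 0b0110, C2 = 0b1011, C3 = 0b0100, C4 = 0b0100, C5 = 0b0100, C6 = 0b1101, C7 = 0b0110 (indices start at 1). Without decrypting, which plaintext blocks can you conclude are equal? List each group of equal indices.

ECB encrypts each block independently with the same key, so equal ciphertext blocks imply equal plaintext blocks.
C1 = C7 = 0b0110, so P1 = P7.
C3 = C4 = C5 = 0b0100, so P3 = P4 = P5.

P1 = P7; P3 = P4 = P5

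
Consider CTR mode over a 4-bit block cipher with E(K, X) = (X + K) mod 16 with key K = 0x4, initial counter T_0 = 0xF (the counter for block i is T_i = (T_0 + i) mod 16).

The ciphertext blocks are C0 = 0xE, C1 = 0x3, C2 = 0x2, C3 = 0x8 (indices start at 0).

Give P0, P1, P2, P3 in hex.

CTR decryption: S_i = E(K, T_i) where T_i is the counter for block i; P_i = C_i ⊕ S_i.
P0: T = 0xF, S = E(K, T) = 0x3; 0xE ⊕ 0x3 = 0xD.
P1: T = 0x0, S = E(K, T) = 0x4; 0x3 ⊕ 0x4 = 0x7.
P2: T = 0x1, S = E(K, T) = 0x5; 0x2 ⊕ 0x5 = 0x7.
P3: T = 0x2, S = E(K, T) = 0x6; 0x8 ⊕ 0x6 = 0xE.

P0 = 0xD, P1 = 0x7, P2 = 0x7, P3 = 0xE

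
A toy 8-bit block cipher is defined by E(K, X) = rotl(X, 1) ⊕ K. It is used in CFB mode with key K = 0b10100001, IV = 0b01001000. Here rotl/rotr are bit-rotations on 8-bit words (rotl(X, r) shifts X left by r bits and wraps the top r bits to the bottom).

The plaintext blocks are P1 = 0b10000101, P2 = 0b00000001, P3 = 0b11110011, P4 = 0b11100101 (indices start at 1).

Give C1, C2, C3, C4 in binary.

C1 = 0b10110100, C2 = 0b11001001, C3 = 0b11000001, C4 = 0b11000111

CFB encryption: C_i = P_i ⊕ E(K, C_{i−1}), with C_{0} = IV.
C1: E(K, 0b01001000) = 0b00110001; 0b10000101 ⊕ 0b00110001 = 0b10110100.
C2: E(K, 0b10110100) = 0b11001000; 0b00000001 ⊕ 0b11001000 = 0b11001001.
C3: E(K, 0b11001001) = 0b00110010; 0b11110011 ⊕ 0b00110010 = 0b11000001.
C4: E(K, 0b11000001) = 0b00100010; 0b11100101 ⊕ 0b00100010 = 0b11000111.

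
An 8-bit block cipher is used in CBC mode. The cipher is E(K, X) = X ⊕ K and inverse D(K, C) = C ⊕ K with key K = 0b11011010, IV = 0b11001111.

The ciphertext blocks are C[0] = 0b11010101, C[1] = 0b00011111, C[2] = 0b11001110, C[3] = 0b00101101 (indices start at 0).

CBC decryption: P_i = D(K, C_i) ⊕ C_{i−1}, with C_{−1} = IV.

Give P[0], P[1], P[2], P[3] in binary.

P[0]: D(K, 0b11010101) = 0b00001111; 0b00001111 ⊕ 0b11001111 = 0b11000000.
P[1]: D(K, 0b00011111) = 0b11000101; 0b11000101 ⊕ 0b11010101 = 0b00010000.
P[2]: D(K, 0b11001110) = 0b00010100; 0b00010100 ⊕ 0b00011111 = 0b00001011.
P[3]: D(K, 0b00101101) = 0b11110111; 0b11110111 ⊕ 0b11001110 = 0b00111001.

P[0] = 0b11000000, P[1] = 0b00010000, P[2] = 0b00001011, P[3] = 0b00111001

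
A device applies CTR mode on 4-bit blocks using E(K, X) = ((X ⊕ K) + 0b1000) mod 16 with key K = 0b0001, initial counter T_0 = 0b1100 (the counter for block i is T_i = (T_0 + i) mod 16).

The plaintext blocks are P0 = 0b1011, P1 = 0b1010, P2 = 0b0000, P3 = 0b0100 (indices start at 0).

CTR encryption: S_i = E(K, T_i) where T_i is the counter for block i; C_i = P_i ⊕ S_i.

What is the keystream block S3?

C0: T = 0b1100, S = E(K, T) = 0b0101; 0b1011 ⊕ 0b0101 = 0b1110.
C1: T = 0b1101, S = E(K, T) = 0b0100; 0b1010 ⊕ 0b0100 = 0b1110.
C2: T = 0b1110, S = E(K, T) = 0b0111; 0b0000 ⊕ 0b0111 = 0b0111.
C3: T = 0b1111, S = E(K, T) = 0b0110; 0b0100 ⊕ 0b0110 = 0b0010.
So S3 = 0b0110.

0b0110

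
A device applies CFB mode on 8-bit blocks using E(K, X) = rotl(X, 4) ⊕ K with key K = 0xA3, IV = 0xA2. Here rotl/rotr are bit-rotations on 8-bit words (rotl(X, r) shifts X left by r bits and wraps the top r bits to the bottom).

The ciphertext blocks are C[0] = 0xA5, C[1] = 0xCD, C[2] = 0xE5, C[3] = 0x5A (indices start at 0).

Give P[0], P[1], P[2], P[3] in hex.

P[0] = 0x2C, P[1] = 0x34, P[2] = 0x9A, P[3] = 0xA7

CFB decryption: P_i = C_i ⊕ E(K, C_{i−1}), with C_{−1} = IV.
P[0]: E(K, 0xA2) = 0x89; 0xA5 ⊕ 0x89 = 0x2C.
P[1]: E(K, 0xA5) = 0xF9; 0xCD ⊕ 0xF9 = 0x34.
P[2]: E(K, 0xCD) = 0x7F; 0xE5 ⊕ 0x7F = 0x9A.
P[3]: E(K, 0xE5) = 0xFD; 0x5A ⊕ 0xFD = 0xA7.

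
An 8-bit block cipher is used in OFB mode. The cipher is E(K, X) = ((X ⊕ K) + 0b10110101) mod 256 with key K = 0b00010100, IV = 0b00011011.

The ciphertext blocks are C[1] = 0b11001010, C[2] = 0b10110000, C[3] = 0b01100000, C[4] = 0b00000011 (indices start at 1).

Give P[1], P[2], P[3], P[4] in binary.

OFB decryption: S_i = E(K, S_{i−1}) with S_{0} = IV; P_i = C_i ⊕ S_i.
P[1]: S = E(K, 0b00011011) = 0b11000100; 0b11001010 ⊕ 0b11000100 = 0b00001110.
P[2]: S = E(K, 0b11000100) = 0b10000101; 0b10110000 ⊕ 0b10000101 = 0b00110101.
P[3]: S = E(K, 0b10000101) = 0b01000110; 0b01100000 ⊕ 0b01000110 = 0b00100110.
P[4]: S = E(K, 0b01000110) = 0b00000111; 0b00000011 ⊕ 0b00000111 = 0b00000100.

P[1] = 0b00001110, P[2] = 0b00110101, P[3] = 0b00100110, P[4] = 0b00000100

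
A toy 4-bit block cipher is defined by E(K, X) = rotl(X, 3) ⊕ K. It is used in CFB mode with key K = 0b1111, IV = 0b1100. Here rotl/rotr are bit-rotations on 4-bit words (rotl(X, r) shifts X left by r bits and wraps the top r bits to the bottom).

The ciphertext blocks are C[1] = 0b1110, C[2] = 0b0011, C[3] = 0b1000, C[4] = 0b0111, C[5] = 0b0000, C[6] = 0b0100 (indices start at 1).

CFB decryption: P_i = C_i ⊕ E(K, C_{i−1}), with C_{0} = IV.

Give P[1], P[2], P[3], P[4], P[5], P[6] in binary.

P[1] = 0b0111, P[2] = 0b1011, P[3] = 0b1110, P[4] = 0b1100, P[5] = 0b0100, P[6] = 0b1011

P[1]: E(K, 0b1100) = 0b1001; 0b1110 ⊕ 0b1001 = 0b0111.
P[2]: E(K, 0b1110) = 0b1000; 0b0011 ⊕ 0b1000 = 0b1011.
P[3]: E(K, 0b0011) = 0b0110; 0b1000 ⊕ 0b0110 = 0b1110.
P[4]: E(K, 0b1000) = 0b1011; 0b0111 ⊕ 0b1011 = 0b1100.
P[5]: E(K, 0b0111) = 0b0100; 0b0000 ⊕ 0b0100 = 0b0100.
P[6]: E(K, 0b0000) = 0b1111; 0b0100 ⊕ 0b1111 = 0b1011.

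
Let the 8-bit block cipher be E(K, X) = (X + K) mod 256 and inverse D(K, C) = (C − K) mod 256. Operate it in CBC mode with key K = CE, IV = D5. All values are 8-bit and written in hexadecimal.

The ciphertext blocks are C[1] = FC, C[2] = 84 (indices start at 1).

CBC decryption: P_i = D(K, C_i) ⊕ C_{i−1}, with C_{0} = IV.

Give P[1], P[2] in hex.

P[1]: D(K, FC) = 2E; 2E ⊕ D5 = FB.
P[2]: D(K, 84) = B6; B6 ⊕ FC = 4A.

P[1] = FB, P[2] = 4A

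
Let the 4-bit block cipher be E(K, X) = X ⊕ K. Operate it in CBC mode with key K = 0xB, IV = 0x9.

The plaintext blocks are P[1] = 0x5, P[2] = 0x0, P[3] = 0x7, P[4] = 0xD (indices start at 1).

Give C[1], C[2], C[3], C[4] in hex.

C[1] = 0x7, C[2] = 0xC, C[3] = 0x0, C[4] = 0x6

CBC encryption: C_i = E(K, P_i ⊕ C_{i−1}), with C_{0} = IV.
C[1]: P[1] ⊕ 0x9 = 0xC; E(K, 0xC) = 0x7.
C[2]: P[2] ⊕ 0x7 = 0x7; E(K, 0x7) = 0xC.
C[3]: P[3] ⊕ 0xC = 0xB; E(K, 0xB) = 0x0.
C[4]: P[4] ⊕ 0x0 = 0xD; E(K, 0xD) = 0x6.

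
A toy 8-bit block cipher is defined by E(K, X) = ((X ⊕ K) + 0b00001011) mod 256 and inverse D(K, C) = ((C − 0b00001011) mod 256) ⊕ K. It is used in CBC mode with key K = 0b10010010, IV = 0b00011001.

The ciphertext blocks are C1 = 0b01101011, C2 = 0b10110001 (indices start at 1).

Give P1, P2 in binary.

CBC decryption: P_i = D(K, C_i) ⊕ C_{i−1}, with C_{0} = IV.
P1: D(K, 0b01101011) = 0b11110010; 0b11110010 ⊕ 0b00011001 = 0b11101011.
P2: D(K, 0b10110001) = 0b00110100; 0b00110100 ⊕ 0b01101011 = 0b01011111.

P1 = 0b11101011, P2 = 0b01011111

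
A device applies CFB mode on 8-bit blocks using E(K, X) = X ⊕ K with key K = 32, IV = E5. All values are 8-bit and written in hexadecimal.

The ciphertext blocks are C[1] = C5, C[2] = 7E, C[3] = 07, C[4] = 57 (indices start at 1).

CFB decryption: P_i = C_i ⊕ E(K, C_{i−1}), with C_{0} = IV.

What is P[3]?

P[3]: E(K, 7E) = 4C; 07 ⊕ 4C = 4B.

P[3] = 4B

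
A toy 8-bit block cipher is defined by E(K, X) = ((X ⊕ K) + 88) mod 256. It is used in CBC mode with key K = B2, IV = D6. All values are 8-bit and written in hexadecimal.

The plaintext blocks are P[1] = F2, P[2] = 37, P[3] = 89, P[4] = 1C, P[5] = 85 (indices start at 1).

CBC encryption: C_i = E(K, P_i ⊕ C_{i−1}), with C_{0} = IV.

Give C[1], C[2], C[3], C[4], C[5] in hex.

C[1]: P[1] ⊕ D6 = 24; E(K, 24) = 1E.
C[2]: P[2] ⊕ 1E = 29; E(K, 29) = 23.
C[3]: P[3] ⊕ 23 = AA; E(K, AA) = A0.
C[4]: P[4] ⊕ A0 = BC; E(K, BC) = 96.
C[5]: P[5] ⊕ 96 = 13; E(K, 13) = 29.

C[1] = 1E, C[2] = 23, C[3] = A0, C[4] = 96, C[5] = 29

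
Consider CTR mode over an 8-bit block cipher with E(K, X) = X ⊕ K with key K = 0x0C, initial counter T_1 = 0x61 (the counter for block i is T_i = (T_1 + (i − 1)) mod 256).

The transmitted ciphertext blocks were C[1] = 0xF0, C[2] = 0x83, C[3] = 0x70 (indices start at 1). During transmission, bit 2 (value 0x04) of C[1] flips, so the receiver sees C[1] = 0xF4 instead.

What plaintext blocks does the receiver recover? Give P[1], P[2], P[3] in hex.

CTR decryption: S_i = E(K, T_i) where T_i is the counter for block i; P_i = C_i ⊕ S_i.
Only C[1] changed, to 0xF4. In CTR, a change in C_i flips the same bit in P_i only; the keystream is unaffected. Decrypting the received ciphertext:
P[1]: T = 0x61, S = E(K, T) = 0x6D; 0xF4 ⊕ 0x6D = 0x99.
P[2]: T = 0x62, S = E(K, T) = 0x6E; 0x83 ⊕ 0x6E = 0xED.
P[3]: T = 0x63, S = E(K, T) = 0x6F; 0x70 ⊕ 0x6F = 0x1F.
Blocks that differ from the original plaintext: P[1].

P[1] = 0x99, P[2] = 0xED, P[3] = 0x1F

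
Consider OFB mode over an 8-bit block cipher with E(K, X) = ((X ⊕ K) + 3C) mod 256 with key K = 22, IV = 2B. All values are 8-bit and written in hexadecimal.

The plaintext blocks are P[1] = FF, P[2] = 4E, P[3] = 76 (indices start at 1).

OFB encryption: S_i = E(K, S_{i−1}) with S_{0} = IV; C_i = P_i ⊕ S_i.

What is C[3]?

C[3] = CB

C[1]: S = E(K, 2B) = 45; FF ⊕ 45 = BA.
C[2]: S = E(K, 45) = A3; 4E ⊕ A3 = ED.
C[3]: S = E(K, A3) = BD; 76 ⊕ BD = CB.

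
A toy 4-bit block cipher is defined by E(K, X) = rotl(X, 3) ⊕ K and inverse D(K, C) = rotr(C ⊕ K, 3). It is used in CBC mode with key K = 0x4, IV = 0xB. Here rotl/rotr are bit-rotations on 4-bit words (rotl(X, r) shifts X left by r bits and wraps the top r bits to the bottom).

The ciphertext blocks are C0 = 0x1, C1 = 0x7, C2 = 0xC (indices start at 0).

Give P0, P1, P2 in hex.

P0 = 0x1, P1 = 0x7, P2 = 0x6

CBC decryption: P_i = D(K, C_i) ⊕ C_{i−1}, with C_{−1} = IV.
P0: D(K, 0x1) = 0xA; 0xA ⊕ 0xB = 0x1.
P1: D(K, 0x7) = 0x6; 0x6 ⊕ 0x1 = 0x7.
P2: D(K, 0xC) = 0x1; 0x1 ⊕ 0x7 = 0x6.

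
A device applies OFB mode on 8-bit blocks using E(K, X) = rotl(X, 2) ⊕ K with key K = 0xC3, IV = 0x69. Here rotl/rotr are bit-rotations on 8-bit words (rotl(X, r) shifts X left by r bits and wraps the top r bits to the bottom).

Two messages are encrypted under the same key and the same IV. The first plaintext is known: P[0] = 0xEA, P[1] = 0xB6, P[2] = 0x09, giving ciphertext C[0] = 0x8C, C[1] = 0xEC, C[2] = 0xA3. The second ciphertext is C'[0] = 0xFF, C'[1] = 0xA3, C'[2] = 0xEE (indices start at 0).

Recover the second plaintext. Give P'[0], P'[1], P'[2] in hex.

In OFB with a reused IV, both messages share the same keystream S_i, so C_i ⊕ C'_i = P_i ⊕ P'_i and thus P'_i = P_i ⊕ C_i ⊕ C'_i.
P'[0]: 0xEA ⊕ 0x8C ⊕ 0xFF = 0x99.
P'[1]: 0xB6 ⊕ 0xEC ⊕ 0xA3 = 0xF9.
P'[2]: 0x09 ⊕ 0xA3 ⊕ 0xEE = 0x44.

P'[0] = 0x99, P'[1] = 0xF9, P'[2] = 0x44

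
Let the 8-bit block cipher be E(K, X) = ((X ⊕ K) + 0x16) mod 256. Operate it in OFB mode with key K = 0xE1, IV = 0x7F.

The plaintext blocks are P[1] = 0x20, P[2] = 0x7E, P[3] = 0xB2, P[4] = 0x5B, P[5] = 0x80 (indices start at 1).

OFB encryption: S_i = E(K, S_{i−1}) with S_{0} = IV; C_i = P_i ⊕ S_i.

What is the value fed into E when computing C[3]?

0x6B

C[1]: S = E(K, 0x7F) = 0xB4; 0x20 ⊕ 0xB4 = 0x94.
C[2]: S = E(K, 0xB4) = 0x6B; 0x7E ⊕ 0x6B = 0x15.
C[3]: S = E(K, 0x6B) = 0xA0; 0xB2 ⊕ 0xA0 = 0x12.
So the input to E for block [3] is 0x6B.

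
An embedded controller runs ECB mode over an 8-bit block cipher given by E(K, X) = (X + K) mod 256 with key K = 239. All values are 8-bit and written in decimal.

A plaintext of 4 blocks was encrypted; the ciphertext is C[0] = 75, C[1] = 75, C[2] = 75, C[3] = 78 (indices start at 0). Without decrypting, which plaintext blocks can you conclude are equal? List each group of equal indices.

P[0] = P[1] = P[2]

ECB encrypts each block independently with the same key, so equal ciphertext blocks imply equal plaintext blocks.
C[0] = C[1] = C[2] = 75, so P[0] = P[1] = P[2].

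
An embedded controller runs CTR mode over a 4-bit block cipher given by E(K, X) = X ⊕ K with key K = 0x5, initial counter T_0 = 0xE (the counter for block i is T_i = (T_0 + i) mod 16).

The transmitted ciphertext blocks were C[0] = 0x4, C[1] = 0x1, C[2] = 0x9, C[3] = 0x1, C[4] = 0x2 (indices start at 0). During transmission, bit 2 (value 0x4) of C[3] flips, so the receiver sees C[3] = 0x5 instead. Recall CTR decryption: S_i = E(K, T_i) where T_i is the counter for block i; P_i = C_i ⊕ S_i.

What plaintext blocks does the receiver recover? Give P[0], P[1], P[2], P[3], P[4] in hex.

P[0] = 0xF, P[1] = 0xB, P[2] = 0xC, P[3] = 0x1, P[4] = 0x5

Only C[3] changed, to 0x5. In CTR, a change in C_i flips the same bit in P_i only; the keystream is unaffected. Decrypting the received ciphertext:
P[0]: T = 0xE, S = E(K, T) = 0xB; 0x4 ⊕ 0xB = 0xF.
P[1]: T = 0xF, S = E(K, T) = 0xA; 0x1 ⊕ 0xA = 0xB.
P[2]: T = 0x0, S = E(K, T) = 0x5; 0x9 ⊕ 0x5 = 0xC.
P[3]: T = 0x1, S = E(K, T) = 0x4; 0x5 ⊕ 0x4 = 0x1.
P[4]: T = 0x2, S = E(K, T) = 0x7; 0x2 ⊕ 0x7 = 0x5.
Blocks that differ from the original plaintext: P[3].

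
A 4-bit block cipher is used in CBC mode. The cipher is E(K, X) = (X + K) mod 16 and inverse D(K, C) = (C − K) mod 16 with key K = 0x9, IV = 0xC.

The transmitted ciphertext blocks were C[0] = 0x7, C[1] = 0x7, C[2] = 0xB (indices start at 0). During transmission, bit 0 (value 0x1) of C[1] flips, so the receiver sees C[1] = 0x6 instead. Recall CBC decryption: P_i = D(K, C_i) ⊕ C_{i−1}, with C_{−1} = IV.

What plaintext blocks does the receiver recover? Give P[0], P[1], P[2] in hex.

P[0] = 0x2, P[1] = 0xA, P[2] = 0x4

Only C[1] changed, to 0x6. In CBC, a change in C_i garbles P_i and flips the same bit in P_{i+1}. Decrypting the received ciphertext:
P[0]: D(K, 0x7) = 0xE; 0xE ⊕ 0xC = 0x2.
P[1]: D(K, 0x6) = 0xD; 0xD ⊕ 0x7 = 0xA.
P[2]: D(K, 0xB) = 0x2; 0x2 ⊕ 0x6 = 0x4.
Blocks that differ from the original plaintext: P[1], P[2].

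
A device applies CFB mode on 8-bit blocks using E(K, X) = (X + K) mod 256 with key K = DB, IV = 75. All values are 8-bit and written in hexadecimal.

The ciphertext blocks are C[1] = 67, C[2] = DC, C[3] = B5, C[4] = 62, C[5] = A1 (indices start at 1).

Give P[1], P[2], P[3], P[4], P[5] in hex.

CFB decryption: P_i = C_i ⊕ E(K, C_{i−1}), with C_{0} = IV.
P[1]: E(K, 75) = 50; 67 ⊕ 50 = 37.
P[2]: E(K, 67) = 42; DC ⊕ 42 = 9E.
P[3]: E(K, DC) = B7; B5 ⊕ B7 = 02.
P[4]: E(K, B5) = 90; 62 ⊕ 90 = F2.
P[5]: E(K, 62) = 3D; A1 ⊕ 3D = 9C.

P[1] = 37, P[2] = 9E, P[3] = 02, P[4] = F2, P[5] = 9C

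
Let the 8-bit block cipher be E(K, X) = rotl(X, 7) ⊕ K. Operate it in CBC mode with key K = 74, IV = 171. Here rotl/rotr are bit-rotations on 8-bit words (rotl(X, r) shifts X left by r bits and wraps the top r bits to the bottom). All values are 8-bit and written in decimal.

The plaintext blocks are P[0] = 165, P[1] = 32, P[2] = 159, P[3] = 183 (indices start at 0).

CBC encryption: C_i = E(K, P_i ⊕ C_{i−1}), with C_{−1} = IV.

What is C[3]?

C[3] = 108

C[0]: P[0] ⊕ 171 = 14; E(K, 14) = 77.
C[1]: P[1] ⊕ 77 = 109; E(K, 109) = 252.
C[2]: P[2] ⊕ 252 = 99; E(K, 99) = 251.
C[3]: P[3] ⊕ 251 = 76; E(K, 76) = 108.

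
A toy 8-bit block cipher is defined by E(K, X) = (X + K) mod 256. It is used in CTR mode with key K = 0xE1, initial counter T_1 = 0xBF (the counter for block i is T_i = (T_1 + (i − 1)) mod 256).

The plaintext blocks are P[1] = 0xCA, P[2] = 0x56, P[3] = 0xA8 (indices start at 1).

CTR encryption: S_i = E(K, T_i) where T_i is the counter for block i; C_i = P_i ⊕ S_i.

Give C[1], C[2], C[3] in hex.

C[1]: T = 0xBF, S = E(K, T) = 0xA0; 0xCA ⊕ 0xA0 = 0x6A.
C[2]: T = 0xC0, S = E(K, T) = 0xA1; 0x56 ⊕ 0xA1 = 0xF7.
C[3]: T = 0xC1, S = E(K, T) = 0xA2; 0xA8 ⊕ 0xA2 = 0x0A.

C[1] = 0x6A, C[2] = 0xF7, C[3] = 0x0A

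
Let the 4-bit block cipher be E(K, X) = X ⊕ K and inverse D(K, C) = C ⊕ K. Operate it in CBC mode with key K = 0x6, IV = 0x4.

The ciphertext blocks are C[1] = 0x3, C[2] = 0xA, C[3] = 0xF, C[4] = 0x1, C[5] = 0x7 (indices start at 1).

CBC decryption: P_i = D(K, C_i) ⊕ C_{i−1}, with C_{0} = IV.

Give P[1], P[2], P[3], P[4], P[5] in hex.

P[1]: D(K, 0x3) = 0x5; 0x5 ⊕ 0x4 = 0x1.
P[2]: D(K, 0xA) = 0xC; 0xC ⊕ 0x3 = 0xF.
P[3]: D(K, 0xF) = 0x9; 0x9 ⊕ 0xA = 0x3.
P[4]: D(K, 0x1) = 0x7; 0x7 ⊕ 0xF = 0x8.
P[5]: D(K, 0x7) = 0x1; 0x1 ⊕ 0x1 = 0x0.

P[1] = 0x1, P[2] = 0xF, P[3] = 0x3, P[4] = 0x8, P[5] = 0x0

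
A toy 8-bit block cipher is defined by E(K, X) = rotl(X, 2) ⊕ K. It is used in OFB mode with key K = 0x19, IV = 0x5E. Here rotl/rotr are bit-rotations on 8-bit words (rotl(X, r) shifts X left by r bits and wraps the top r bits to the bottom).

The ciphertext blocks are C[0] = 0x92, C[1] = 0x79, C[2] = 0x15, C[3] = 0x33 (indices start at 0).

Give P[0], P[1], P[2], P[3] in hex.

P[0] = 0xF2, P[1] = 0xE1, P[2] = 0x6E, P[3] = 0xC7

OFB decryption: S_i = E(K, S_{i−1}) with S_{−1} = IV; P_i = C_i ⊕ S_i.
P[0]: S = E(K, 0x5E) = 0x60; 0x92 ⊕ 0x60 = 0xF2.
P[1]: S = E(K, 0x60) = 0x98; 0x79 ⊕ 0x98 = 0xE1.
P[2]: S = E(K, 0x98) = 0x7B; 0x15 ⊕ 0x7B = 0x6E.
P[3]: S = E(K, 0x7B) = 0xF4; 0x33 ⊕ 0xF4 = 0xC7.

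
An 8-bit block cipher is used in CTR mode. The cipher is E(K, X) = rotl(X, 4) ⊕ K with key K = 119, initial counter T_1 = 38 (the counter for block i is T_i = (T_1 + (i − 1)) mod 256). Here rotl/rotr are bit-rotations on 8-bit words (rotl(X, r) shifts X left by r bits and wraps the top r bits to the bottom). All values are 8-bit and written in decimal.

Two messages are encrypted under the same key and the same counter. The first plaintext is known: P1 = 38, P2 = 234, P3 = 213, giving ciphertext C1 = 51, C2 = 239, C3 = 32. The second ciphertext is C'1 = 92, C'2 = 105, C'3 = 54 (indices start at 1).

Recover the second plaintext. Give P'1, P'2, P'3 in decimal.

In CTR with a reused counter, both messages share the same keystream S_i, so C_i ⊕ C'_i = P_i ⊕ P'_i and thus P'_i = P_i ⊕ C_i ⊕ C'_i.
P'1: 38 ⊕ 51 ⊕ 92 = 73.
P'2: 234 ⊕ 239 ⊕ 105 = 108.
P'3: 213 ⊕ 32 ⊕ 54 = 195.

P'1 = 73, P'2 = 108, P'3 = 195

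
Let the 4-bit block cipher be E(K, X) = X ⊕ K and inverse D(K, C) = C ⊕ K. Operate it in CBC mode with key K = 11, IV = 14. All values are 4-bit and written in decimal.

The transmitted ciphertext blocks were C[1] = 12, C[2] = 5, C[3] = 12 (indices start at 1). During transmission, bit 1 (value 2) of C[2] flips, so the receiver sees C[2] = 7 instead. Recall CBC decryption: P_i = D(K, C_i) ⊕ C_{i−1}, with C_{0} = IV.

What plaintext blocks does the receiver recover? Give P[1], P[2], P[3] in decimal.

P[1] = 9, P[2] = 0, P[3] = 0

Only C[2] changed, to 7. In CBC, a change in C_i garbles P_i and flips the same bit in P_{i+1}. Decrypting the received ciphertext:
P[1]: D(K, 12) = 7; 7 ⊕ 14 = 9.
P[2]: D(K, 7) = 12; 12 ⊕ 12 = 0.
P[3]: D(K, 12) = 7; 7 ⊕ 7 = 0.
Blocks that differ from the original plaintext: P[2], P[3].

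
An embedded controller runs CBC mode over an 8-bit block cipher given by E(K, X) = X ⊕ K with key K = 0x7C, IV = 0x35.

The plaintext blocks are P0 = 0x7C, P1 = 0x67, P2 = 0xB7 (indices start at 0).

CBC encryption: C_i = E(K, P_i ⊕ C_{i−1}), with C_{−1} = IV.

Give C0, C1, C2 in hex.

C0 = 0x35, C1 = 0x2E, C2 = 0xE5

C0: P0 ⊕ 0x35 = 0x49; E(K, 0x49) = 0x35.
C1: P1 ⊕ 0x35 = 0x52; E(K, 0x52) = 0x2E.
C2: P2 ⊕ 0x2E = 0x99; E(K, 0x99) = 0xE5.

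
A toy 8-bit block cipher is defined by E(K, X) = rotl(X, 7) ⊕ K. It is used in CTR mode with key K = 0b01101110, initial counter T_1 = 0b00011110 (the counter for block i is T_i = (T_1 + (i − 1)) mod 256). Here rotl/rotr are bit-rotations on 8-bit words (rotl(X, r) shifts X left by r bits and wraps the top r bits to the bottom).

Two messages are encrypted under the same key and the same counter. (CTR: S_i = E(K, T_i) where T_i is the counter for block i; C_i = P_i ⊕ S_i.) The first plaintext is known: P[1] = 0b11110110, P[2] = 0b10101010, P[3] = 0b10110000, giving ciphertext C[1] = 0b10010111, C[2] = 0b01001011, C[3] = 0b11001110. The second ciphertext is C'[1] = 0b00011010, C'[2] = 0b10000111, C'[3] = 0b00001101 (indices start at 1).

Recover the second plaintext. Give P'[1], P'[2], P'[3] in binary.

P'[1] = 0b01111011, P'[2] = 0b01100110, P'[3] = 0b01110011

In CTR with a reused counter, both messages share the same keystream S_i, so C_i ⊕ C'_i = P_i ⊕ P'_i and thus P'_i = P_i ⊕ C_i ⊕ C'_i.
P'[1]: 0b11110110 ⊕ 0b10010111 ⊕ 0b00011010 = 0b01111011.
P'[2]: 0b10101010 ⊕ 0b01001011 ⊕ 0b10000111 = 0b01100110.
P'[3]: 0b10110000 ⊕ 0b11001110 ⊕ 0b00001101 = 0b01110011.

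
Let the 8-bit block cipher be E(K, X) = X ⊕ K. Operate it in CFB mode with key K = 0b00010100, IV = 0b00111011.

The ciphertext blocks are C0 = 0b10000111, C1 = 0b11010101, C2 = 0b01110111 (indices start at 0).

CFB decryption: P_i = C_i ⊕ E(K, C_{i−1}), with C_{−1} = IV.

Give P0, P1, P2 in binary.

P0: E(K, 0b00111011) = 0b00101111; 0b10000111 ⊕ 0b00101111 = 0b10101000.
P1: E(K, 0b10000111) = 0b10010011; 0b11010101 ⊕ 0b10010011 = 0b01000110.
P2: E(K, 0b11010101) = 0b11000001; 0b01110111 ⊕ 0b11000001 = 0b10110110.

P0 = 0b10101000, P1 = 0b01000110, P2 = 0b10110110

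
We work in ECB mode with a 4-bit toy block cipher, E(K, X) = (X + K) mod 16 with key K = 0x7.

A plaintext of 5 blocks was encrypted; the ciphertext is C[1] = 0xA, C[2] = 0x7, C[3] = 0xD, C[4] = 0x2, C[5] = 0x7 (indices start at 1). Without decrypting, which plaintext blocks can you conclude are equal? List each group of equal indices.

ECB encrypts each block independently with the same key, so equal ciphertext blocks imply equal plaintext blocks.
C[2] = C[5] = 0x7, so P[2] = P[5].

P[2] = P[5]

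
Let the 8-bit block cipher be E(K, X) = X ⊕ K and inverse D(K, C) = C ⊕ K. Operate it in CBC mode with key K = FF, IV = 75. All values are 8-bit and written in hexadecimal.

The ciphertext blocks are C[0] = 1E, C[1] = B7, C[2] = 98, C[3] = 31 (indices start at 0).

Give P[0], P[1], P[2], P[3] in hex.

P[0] = 94, P[1] = 56, P[2] = D0, P[3] = 56

CBC decryption: P_i = D(K, C_i) ⊕ C_{i−1}, with C_{−1} = IV.
P[0]: D(K, 1E) = E1; E1 ⊕ 75 = 94.
P[1]: D(K, B7) = 48; 48 ⊕ 1E = 56.
P[2]: D(K, 98) = 67; 67 ⊕ B7 = D0.
P[3]: D(K, 31) = CE; CE ⊕ 98 = 56.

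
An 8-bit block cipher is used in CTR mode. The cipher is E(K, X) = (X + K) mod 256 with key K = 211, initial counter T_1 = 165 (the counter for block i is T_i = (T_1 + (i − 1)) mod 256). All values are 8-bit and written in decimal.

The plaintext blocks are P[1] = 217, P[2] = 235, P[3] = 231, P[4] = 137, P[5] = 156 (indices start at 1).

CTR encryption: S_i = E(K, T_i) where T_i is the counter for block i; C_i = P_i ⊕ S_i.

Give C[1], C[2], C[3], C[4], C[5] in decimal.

C[1]: T = 165, S = E(K, T) = 120; 217 ⊕ 120 = 161.
C[2]: T = 166, S = E(K, T) = 121; 235 ⊕ 121 = 146.
C[3]: T = 167, S = E(K, T) = 122; 231 ⊕ 122 = 157.
C[4]: T = 168, S = E(K, T) = 123; 137 ⊕ 123 = 242.
C[5]: T = 169, S = E(K, T) = 124; 156 ⊕ 124 = 224.

C[1] = 161, C[2] = 146, C[3] = 157, C[4] = 242, C[5] = 224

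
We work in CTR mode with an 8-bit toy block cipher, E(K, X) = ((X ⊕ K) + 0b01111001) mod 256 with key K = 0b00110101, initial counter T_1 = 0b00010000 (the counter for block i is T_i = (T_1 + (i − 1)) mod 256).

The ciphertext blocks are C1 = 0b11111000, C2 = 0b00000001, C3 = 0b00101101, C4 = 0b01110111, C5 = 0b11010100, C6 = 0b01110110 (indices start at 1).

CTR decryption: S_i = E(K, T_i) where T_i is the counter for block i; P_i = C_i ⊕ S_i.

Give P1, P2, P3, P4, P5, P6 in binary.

P1 = 0b01100110, P2 = 0b10011100, P3 = 0b10001101, P4 = 0b11101000, P5 = 0b01001110, P6 = 0b11101111

P1: T = 0b00010000, S = E(K, T) = 0b10011110; 0b11111000 ⊕ 0b10011110 = 0b01100110.
P2: T = 0b00010001, S = E(K, T) = 0b10011101; 0b00000001 ⊕ 0b10011101 = 0b10011100.
P3: T = 0b00010010, S = E(K, T) = 0b10100000; 0b00101101 ⊕ 0b10100000 = 0b10001101.
P4: T = 0b00010011, S = E(K, T) = 0b10011111; 0b01110111 ⊕ 0b10011111 = 0b11101000.
P5: T = 0b00010100, S = E(K, T) = 0b10011010; 0b11010100 ⊕ 0b10011010 = 0b01001110.
P6: T = 0b00010101, S = E(K, T) = 0b10011001; 0b01110110 ⊕ 0b10011001 = 0b11101111.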